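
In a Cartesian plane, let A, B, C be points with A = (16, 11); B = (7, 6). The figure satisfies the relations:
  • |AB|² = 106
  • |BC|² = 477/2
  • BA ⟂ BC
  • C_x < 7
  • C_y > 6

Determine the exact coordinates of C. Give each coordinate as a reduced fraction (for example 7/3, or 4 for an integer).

1. C_x = -1/2  [[BA ⟂ BC ⇒ 9x+5y-93=0] ∩ [|C−(7, 6)|²=477/2]]
2. C_y = 39/2  [[BA ⟂ BC ⇒ 9x+5y-93=0] ∩ [|C−(7, 6)|²=477/2]]
   so C = (-1/2, 39/2)

C = (-1/2, 39/2)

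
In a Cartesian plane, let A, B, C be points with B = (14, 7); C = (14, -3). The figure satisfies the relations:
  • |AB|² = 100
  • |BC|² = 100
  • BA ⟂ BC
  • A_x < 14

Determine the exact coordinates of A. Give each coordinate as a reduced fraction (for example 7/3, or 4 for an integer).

A = (4, 7)

1. A_x = 4  [[BA ⟂ BC ⇒ -10y+70=0] ∩ [|A−(14, 7)|²=100]]
2. A_y = 7  [[BA ⟂ BC ⇒ -10y+70=0] ∩ [|A−(14, 7)|²=100]]
   so A = (4, 7)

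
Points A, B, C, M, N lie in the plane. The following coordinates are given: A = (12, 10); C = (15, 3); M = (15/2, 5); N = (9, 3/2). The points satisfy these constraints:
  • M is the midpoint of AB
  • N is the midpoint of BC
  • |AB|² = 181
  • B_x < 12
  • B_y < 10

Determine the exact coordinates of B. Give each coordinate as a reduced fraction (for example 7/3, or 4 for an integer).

B = (3, 0)

1. B_x = 3  [B = 2·M−A = 2·(15/2, 5)−(12, 10)]
2. B_y = 0  [B = 2·M−A = 2·(15/2, 5)−(12, 10)]
   so B = (3, 0)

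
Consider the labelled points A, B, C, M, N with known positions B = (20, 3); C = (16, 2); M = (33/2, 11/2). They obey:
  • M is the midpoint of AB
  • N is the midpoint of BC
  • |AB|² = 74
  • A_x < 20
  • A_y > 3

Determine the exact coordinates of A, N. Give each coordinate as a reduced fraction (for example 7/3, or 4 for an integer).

1. A_x = 13  [A = 2·M−B = 2·(33/2, 11/2)−(20, 3)]
2. A_y = 8  [A = 2·M−B = 2·(33/2, 11/2)−(20, 3)]
   so A = (13, 8)
3. N_x = 18  [2·N = B+C = (20, 3)+(16, 2)]
4. N_y = 5/2  [2·N = B+C = (20, 3)+(16, 2)]
   so N = (18, 5/2)

A = (13, 8)
N = (18, 5/2)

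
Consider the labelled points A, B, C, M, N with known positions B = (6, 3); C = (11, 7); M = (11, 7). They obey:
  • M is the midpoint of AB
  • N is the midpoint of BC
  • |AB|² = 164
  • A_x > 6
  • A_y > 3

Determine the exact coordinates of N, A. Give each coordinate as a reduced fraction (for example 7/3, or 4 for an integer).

N = (17/2, 5)
A = (16, 11)

1. A_x = 16  [A = 2·M−B = 2·(11, 7)−(6, 3)]
2. A_y = 11  [A = 2·M−B = 2·(11, 7)−(6, 3)]
   so A = (16, 11)
3. N_x = 17/2  [2·N = B+C = (6, 3)+(11, 7)]
4. N_y = 5  [2·N = B+C = (6, 3)+(11, 7)]
   so N = (17/2, 5)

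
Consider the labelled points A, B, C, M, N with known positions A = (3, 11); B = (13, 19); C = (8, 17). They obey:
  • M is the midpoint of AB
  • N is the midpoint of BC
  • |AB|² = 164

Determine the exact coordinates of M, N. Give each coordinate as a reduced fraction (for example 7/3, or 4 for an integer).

1. M_x = 8  [2·M = A+B = (3, 11)+(13, 19)]
2. M_y = 15  [2·M = A+B = (3, 11)+(13, 19)]
   so M = (8, 15)
3. N_x = 21/2  [2·N = B+C = (13, 19)+(8, 17)]
4. N_y = 18  [2·N = B+C = (13, 19)+(8, 17)]
   so N = (21/2, 18)

M = (8, 15)
N = (21/2, 18)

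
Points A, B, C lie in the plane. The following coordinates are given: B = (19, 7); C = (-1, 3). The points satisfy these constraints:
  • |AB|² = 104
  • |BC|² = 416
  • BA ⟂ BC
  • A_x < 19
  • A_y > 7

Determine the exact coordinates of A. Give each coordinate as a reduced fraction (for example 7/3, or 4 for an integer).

A = (17, 17)

1. A_x = 17  [[BA ⟂ BC ⇒ -20x-4y+408=0] ∩ [|A−(19, 7)|²=104]]
2. A_y = 17  [[BA ⟂ BC ⇒ -20x-4y+408=0] ∩ [|A−(19, 7)|²=104]]
   so A = (17, 17)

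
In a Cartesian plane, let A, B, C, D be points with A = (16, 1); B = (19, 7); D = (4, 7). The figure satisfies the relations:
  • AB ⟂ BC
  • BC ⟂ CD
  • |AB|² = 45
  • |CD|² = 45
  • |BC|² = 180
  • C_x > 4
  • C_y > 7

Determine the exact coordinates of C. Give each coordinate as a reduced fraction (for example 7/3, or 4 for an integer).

1. C_x = 7  [[AB ⟂ BC ⇒ 3x+6y-99=0] ∩ [|C−(4, 7)|²=45]]
2. C_y = 13  [[AB ⟂ BC ⇒ 3x+6y-99=0] ∩ [|C−(4, 7)|²=45]]
   so C = (7, 13)

C = (7, 13)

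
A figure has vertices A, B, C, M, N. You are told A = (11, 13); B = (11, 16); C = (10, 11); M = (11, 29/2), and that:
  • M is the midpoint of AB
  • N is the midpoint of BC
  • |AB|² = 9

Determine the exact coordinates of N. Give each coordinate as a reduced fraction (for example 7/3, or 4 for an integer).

N = (21/2, 27/2)

1. N_x = 21/2  [2·N = B+C = (11, 16)+(10, 11)]
2. N_y = 27/2  [2·N = B+C = (11, 16)+(10, 11)]
   so N = (21/2, 27/2)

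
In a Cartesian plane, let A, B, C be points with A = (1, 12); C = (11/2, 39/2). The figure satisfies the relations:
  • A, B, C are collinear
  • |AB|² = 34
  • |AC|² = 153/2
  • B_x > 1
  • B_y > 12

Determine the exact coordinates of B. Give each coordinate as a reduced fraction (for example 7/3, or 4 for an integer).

B = (4, 17)

1. B_x = 4  [[A, B, C are collinear ⇒ 15/2x-9/2y+93/2=0] ∩ [|B−(1, 12)|²=34]]
2. B_y = 17  [[A, B, C are collinear ⇒ 15/2x-9/2y+93/2=0] ∩ [|B−(1, 12)|²=34]]
   so B = (4, 17)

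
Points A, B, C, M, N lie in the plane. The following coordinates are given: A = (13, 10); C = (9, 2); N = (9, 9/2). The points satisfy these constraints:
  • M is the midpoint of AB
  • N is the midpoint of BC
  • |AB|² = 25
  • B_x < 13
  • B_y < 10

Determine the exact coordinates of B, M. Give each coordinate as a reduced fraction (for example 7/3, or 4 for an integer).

1. B_x = 9  [B = 2·N−C = 2·(9, 9/2)−(9, 2)]
2. B_y = 7  [B = 2·N−C = 2·(9, 9/2)−(9, 2)]
   so B = (9, 7)
3. M_x = 11  [2·M = A+B = (13, 10)+(9, 7)]
4. M_y = 17/2  [2·M = A+B = (13, 10)+(9, 7)]
   so M = (11, 17/2)

B = (9, 7)
M = (11, 17/2)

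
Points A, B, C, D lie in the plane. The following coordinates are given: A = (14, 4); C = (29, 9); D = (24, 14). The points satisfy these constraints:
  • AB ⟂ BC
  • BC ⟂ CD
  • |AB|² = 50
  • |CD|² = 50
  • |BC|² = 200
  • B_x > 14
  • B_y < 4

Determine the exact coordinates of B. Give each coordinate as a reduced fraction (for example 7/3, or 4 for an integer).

1. B_x = 19  [[BC ⟂ CD ⇒ 5x-5y-100=0] ∩ [|B−(14, 4)|²=50]]
2. B_y = -1  [[BC ⟂ CD ⇒ 5x-5y-100=0] ∩ [|B−(14, 4)|²=50]]
   so B = (19, -1)

B = (19, -1)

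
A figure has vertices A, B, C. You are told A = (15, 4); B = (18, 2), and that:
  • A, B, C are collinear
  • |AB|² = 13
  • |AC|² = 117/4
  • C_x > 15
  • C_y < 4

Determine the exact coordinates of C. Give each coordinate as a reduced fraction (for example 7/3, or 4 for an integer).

1. C_x = 39/2  [[A, B, C are collinear ⇒ 2x+3y-42=0] ∩ [|C−(15, 4)|²=117/4]]
2. C_y = 1  [[A, B, C are collinear ⇒ 2x+3y-42=0] ∩ [|C−(15, 4)|²=117/4]]
   so C = (39/2, 1)

C = (39/2, 1)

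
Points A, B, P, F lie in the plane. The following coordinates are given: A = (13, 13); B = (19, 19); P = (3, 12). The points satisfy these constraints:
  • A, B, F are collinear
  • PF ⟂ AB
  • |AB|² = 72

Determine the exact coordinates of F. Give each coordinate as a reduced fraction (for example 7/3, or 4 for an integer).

1. F_x = 15/2  [[A, B, F are collinear ⇒ -6x+6y=0] ∩ [PF ⟂ AB ⇒ 6x+6y-90=0]]
2. F_y = 15/2  [[A, B, F are collinear ⇒ -6x+6y=0] ∩ [PF ⟂ AB ⇒ 6x+6y-90=0]]
   so F = (15/2, 15/2)

F = (15/2, 15/2)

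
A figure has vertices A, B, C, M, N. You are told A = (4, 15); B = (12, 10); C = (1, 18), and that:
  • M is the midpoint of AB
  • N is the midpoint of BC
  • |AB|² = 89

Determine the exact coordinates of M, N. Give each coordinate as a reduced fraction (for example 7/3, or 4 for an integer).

1. M_x = 8  [2·M = A+B = (4, 15)+(12, 10)]
2. M_y = 25/2  [2·M = A+B = (4, 15)+(12, 10)]
   so M = (8, 25/2)
3. N_x = 13/2  [2·N = B+C = (12, 10)+(1, 18)]
4. N_y = 14  [2·N = B+C = (12, 10)+(1, 18)]
   so N = (13/2, 14)

M = (8, 25/2)
N = (13/2, 14)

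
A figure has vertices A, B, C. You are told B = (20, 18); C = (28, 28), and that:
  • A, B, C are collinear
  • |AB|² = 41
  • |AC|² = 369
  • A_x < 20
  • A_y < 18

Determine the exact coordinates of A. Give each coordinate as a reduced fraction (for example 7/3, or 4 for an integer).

A = (16, 13)

1. A_x = 16  [[A, B, C are collinear ⇒ -10x+8y+56=0] ∩ [|A−(20, 18)|²=41]]
2. A_y = 13  [[A, B, C are collinear ⇒ -10x+8y+56=0] ∩ [|A−(20, 18)|²=41]]
   so A = (16, 13)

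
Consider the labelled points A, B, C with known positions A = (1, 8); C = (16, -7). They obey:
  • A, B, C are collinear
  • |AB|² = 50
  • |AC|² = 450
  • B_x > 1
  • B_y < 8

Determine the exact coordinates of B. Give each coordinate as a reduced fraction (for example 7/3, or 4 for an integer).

1. B_x = 6  [[A, B, C are collinear ⇒ -15x-15y+135=0] ∩ [|B−(1, 8)|²=50]]
2. B_y = 3  [[A, B, C are collinear ⇒ -15x-15y+135=0] ∩ [|B−(1, 8)|²=50]]
   so B = (6, 3)

B = (6, 3)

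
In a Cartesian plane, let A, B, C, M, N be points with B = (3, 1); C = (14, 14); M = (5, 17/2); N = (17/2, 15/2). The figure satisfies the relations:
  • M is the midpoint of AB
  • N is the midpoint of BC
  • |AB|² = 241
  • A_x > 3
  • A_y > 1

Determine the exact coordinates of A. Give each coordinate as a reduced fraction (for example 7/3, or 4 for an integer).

1. A_x = 7  [A = 2·M−B = 2·(5, 17/2)−(3, 1)]
2. A_y = 16  [A = 2·M−B = 2·(5, 17/2)−(3, 1)]
   so A = (7, 16)

A = (7, 16)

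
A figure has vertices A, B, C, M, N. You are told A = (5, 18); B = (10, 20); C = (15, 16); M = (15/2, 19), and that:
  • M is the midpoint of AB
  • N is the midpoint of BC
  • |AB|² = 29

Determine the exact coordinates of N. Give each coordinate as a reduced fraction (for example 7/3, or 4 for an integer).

N = (25/2, 18)

1. N_x = 25/2  [2·N = B+C = (10, 20)+(15, 16)]
2. N_y = 18  [2·N = B+C = (10, 20)+(15, 16)]
   so N = (25/2, 18)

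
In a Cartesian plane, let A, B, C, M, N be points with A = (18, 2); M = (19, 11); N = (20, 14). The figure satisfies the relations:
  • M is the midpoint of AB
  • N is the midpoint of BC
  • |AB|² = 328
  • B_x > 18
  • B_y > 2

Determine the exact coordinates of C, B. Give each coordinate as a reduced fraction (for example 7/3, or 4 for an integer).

C = (20, 8)
B = (20, 20)

1. B_x = 20  [B = 2·M−A = 2·(19, 11)−(18, 2)]
2. B_y = 20  [B = 2·M−A = 2·(19, 11)−(18, 2)]
   so B = (20, 20)
3. C_x = 20  [C = 2·N−B = 2·(20, 14)−(20, 20)]
4. C_y = 8  [C = 2·N−B = 2·(20, 14)−(20, 20)]
   so C = (20, 8)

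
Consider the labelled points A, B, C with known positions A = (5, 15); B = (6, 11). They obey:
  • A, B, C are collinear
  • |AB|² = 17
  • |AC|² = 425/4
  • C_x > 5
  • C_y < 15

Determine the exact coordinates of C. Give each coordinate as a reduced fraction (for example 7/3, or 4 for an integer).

C = (15/2, 5)

1. C_x = 15/2  [[A, B, C are collinear ⇒ 4x+1y-35=0] ∩ [|C−(5, 15)|²=425/4]]
2. C_y = 5  [[A, B, C are collinear ⇒ 4x+1y-35=0] ∩ [|C−(5, 15)|²=425/4]]
   so C = (15/2, 5)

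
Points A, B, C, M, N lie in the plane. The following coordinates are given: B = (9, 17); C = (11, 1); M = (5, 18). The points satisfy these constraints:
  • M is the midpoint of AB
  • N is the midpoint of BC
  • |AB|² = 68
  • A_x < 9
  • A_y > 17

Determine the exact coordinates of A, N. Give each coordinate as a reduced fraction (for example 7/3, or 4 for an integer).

A = (1, 19)
N = (10, 9)

1. A_x = 1  [A = 2·M−B = 2·(5, 18)−(9, 17)]
2. A_y = 19  [A = 2·M−B = 2·(5, 18)−(9, 17)]
   so A = (1, 19)
3. N_x = 10  [2·N = B+C = (9, 17)+(11, 1)]
4. N_y = 9  [2·N = B+C = (9, 17)+(11, 1)]
   so N = (10, 9)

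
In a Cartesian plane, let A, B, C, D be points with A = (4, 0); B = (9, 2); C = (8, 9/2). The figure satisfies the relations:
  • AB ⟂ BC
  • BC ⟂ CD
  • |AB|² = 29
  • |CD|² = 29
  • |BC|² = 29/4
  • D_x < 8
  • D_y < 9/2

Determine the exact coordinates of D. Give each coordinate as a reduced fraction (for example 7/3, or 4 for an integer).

1. D_x = 3  [[BC ⟂ CD ⇒ -1x+5/2y-13/4=0] ∩ [|D−(8, 9/2)|²=29]]
2. D_y = 5/2  [[BC ⟂ CD ⇒ -1x+5/2y-13/4=0] ∩ [|D−(8, 9/2)|²=29]]
   so D = (3, 5/2)

D = (3, 5/2)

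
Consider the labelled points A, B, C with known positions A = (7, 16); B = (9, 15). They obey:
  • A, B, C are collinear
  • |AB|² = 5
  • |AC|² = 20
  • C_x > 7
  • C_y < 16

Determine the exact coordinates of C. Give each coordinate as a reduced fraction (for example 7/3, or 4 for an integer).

1. C_x = 11  [[A, B, C are collinear ⇒ 1x+2y-39=0] ∩ [|C−(7, 16)|²=20]]
2. C_y = 14  [[A, B, C are collinear ⇒ 1x+2y-39=0] ∩ [|C−(7, 16)|²=20]]
   so C = (11, 14)

C = (11, 14)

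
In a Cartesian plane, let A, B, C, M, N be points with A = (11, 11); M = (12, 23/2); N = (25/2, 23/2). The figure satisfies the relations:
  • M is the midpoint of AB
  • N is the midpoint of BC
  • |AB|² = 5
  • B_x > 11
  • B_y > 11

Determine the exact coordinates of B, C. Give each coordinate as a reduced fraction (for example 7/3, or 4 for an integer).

1. B_x = 13  [B = 2·M−A = 2·(12, 23/2)−(11, 11)]
2. B_y = 12  [B = 2·M−A = 2·(12, 23/2)−(11, 11)]
   so B = (13, 12)
3. C_x = 12  [C = 2·N−B = 2·(25/2, 23/2)−(13, 12)]
4. C_y = 11  [C = 2·N−B = 2·(25/2, 23/2)−(13, 12)]
   so C = (12, 11)

B = (13, 12)
C = (12, 11)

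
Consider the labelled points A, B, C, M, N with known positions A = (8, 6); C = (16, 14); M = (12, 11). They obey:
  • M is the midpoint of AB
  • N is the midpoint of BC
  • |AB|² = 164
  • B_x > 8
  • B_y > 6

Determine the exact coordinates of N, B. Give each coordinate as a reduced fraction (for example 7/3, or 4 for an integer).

1. B_x = 16  [B = 2·M−A = 2·(12, 11)−(8, 6)]
2. B_y = 16  [B = 2·M−A = 2·(12, 11)−(8, 6)]
   so B = (16, 16)
3. N_x = 16  [2·N = B+C = (16, 16)+(16, 14)]
4. N_y = 15  [2·N = B+C = (16, 16)+(16, 14)]
   so N = (16, 15)

N = (16, 15)
B = (16, 16)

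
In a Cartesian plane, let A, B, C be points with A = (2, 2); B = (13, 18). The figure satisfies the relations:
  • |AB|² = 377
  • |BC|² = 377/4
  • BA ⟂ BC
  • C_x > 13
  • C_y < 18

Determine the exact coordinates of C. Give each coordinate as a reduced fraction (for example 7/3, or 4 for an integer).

1. C_x = 21  [[BA ⟂ BC ⇒ -11x-16y+431=0] ∩ [|C−(13, 18)|²=377/4]]
2. C_y = 25/2  [[BA ⟂ BC ⇒ -11x-16y+431=0] ∩ [|C−(13, 18)|²=377/4]]
   so C = (21, 25/2)

C = (21, 25/2)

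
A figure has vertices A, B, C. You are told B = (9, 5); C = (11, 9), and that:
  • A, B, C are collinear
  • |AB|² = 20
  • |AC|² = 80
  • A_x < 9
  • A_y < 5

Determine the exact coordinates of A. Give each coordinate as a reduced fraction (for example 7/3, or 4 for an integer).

1. A_x = 7  [[A, B, C are collinear ⇒ -4x+2y+26=0] ∩ [|A−(9, 5)|²=20]]
2. A_y = 1  [[A, B, C are collinear ⇒ -4x+2y+26=0] ∩ [|A−(9, 5)|²=20]]
   so A = (7, 1)

A = (7, 1)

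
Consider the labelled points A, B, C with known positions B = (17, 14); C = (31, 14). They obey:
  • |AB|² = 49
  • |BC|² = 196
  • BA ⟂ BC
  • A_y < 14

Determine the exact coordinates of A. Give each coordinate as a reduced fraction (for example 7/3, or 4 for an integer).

1. A_x = 17  [[BA ⟂ BC ⇒ 14x-238=0] ∩ [|A−(17, 14)|²=49]]
2. A_y = 7  [[BA ⟂ BC ⇒ 14x-238=0] ∩ [|A−(17, 14)|²=49]]
   so A = (17, 7)

A = (17, 7)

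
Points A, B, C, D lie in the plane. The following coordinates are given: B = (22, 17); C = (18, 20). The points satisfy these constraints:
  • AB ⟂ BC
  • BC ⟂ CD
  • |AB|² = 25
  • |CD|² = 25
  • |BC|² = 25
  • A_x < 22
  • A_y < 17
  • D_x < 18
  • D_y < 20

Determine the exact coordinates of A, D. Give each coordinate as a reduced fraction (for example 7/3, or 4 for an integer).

1. A_x = 19  [[AB ⟂ BC ⇒ 4x-3y-37=0] ∩ [|A−(22, 17)|²=25]]
2. A_y = 13  [[AB ⟂ BC ⇒ 4x-3y-37=0] ∩ [|A−(22, 17)|²=25]]
   so A = (19, 13)
3. D_x = 15  [[BC ⟂ CD ⇒ -4x+3y+12=0] ∩ [|D−(18, 20)|²=25]]
4. D_y = 16  [[BC ⟂ CD ⇒ -4x+3y+12=0] ∩ [|D−(18, 20)|²=25]]
   so D = (15, 16)

A = (19, 13)
D = (15, 16)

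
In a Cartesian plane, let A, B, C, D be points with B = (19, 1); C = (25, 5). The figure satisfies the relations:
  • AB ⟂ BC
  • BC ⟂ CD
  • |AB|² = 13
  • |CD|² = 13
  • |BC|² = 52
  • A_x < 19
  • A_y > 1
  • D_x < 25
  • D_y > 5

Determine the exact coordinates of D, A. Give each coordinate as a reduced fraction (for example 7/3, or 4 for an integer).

1. D_x = 23  [[BC ⟂ CD ⇒ 6x+4y-170=0] ∩ [|D−(25, 5)|²=13]]
2. D_y = 8  [[BC ⟂ CD ⇒ 6x+4y-170=0] ∩ [|D−(25, 5)|²=13]]
   so D = (23, 8)
3. A_x = 17  [[AB ⟂ BC ⇒ -6x-4y+118=0] ∩ [|A−(19, 1)|²=13]]
4. A_y = 4  [[AB ⟂ BC ⇒ -6x-4y+118=0] ∩ [|A−(19, 1)|²=13]]
   so A = (17, 4)

D = (23, 8)
A = (17, 4)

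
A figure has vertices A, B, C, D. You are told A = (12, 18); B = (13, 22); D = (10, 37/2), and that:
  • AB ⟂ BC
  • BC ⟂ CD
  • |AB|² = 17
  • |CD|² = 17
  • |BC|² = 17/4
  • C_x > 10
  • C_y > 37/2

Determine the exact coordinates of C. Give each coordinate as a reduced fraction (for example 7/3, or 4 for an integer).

1. C_x = 11  [[AB ⟂ BC ⇒ 1x+4y-101=0] ∩ [|C−(10, 37/2)|²=17]]
2. C_y = 45/2  [[AB ⟂ BC ⇒ 1x+4y-101=0] ∩ [|C−(10, 37/2)|²=17]]
   so C = (11, 45/2)

C = (11, 45/2)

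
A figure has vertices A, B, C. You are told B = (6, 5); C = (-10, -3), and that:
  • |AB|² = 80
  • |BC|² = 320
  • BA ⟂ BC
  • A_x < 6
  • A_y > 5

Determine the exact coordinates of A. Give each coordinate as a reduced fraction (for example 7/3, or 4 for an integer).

1. A_x = 2  [[BA ⟂ BC ⇒ -16x-8y+136=0] ∩ [|A−(6, 5)|²=80]]
2. A_y = 13  [[BA ⟂ BC ⇒ -16x-8y+136=0] ∩ [|A−(6, 5)|²=80]]
   so A = (2, 13)

A = (2, 13)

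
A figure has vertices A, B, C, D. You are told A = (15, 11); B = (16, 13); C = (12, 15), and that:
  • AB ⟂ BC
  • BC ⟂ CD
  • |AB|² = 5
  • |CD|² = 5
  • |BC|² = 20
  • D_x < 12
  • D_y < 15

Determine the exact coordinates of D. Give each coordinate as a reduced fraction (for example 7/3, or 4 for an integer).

1. D_x = 11  [[BC ⟂ CD ⇒ -4x+2y+18=0] ∩ [|D−(12, 15)|²=5]]
2. D_y = 13  [[BC ⟂ CD ⇒ -4x+2y+18=0] ∩ [|D−(12, 15)|²=5]]
   so D = (11, 13)

D = (11, 13)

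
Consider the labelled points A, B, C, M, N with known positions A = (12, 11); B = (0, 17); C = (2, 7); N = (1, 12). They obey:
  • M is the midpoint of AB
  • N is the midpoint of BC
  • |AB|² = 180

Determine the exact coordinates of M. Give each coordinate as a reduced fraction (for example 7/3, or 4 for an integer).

M = (6, 14)

1. M_x = 6  [2·M = A+B = (12, 11)+(0, 17)]
2. M_y = 14  [2·M = A+B = (12, 11)+(0, 17)]
   so M = (6, 14)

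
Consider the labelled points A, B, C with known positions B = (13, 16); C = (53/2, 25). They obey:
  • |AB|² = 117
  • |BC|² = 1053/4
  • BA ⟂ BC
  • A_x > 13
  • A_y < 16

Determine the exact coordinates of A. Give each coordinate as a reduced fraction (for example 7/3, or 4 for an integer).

A = (19, 7)

1. A_x = 19  [[BA ⟂ BC ⇒ 27/2x+9y-639/2=0] ∩ [|A−(13, 16)|²=117]]
2. A_y = 7  [[BA ⟂ BC ⇒ 27/2x+9y-639/2=0] ∩ [|A−(13, 16)|²=117]]
   so A = (19, 7)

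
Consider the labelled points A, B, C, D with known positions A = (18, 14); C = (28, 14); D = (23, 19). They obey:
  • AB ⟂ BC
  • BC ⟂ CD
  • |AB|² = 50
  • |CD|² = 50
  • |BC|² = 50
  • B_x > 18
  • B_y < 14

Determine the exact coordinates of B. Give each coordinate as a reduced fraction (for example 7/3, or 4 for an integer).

1. B_x = 23  [[BC ⟂ CD ⇒ 5x-5y-70=0] ∩ [|B−(18, 14)|²=50]]
2. B_y = 9  [[BC ⟂ CD ⇒ 5x-5y-70=0] ∩ [|B−(18, 14)|²=50]]
   so B = (23, 9)

B = (23, 9)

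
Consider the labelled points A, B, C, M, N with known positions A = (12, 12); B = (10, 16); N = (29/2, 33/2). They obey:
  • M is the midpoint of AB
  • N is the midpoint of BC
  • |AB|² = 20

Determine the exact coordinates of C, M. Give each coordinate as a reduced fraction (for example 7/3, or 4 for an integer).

1. M_x = 11  [2·M = A+B = (12, 12)+(10, 16)]
2. M_y = 14  [2·M = A+B = (12, 12)+(10, 16)]
   so M = (11, 14)
3. C_x = 19  [C = 2·N−B = 2·(29/2, 33/2)−(10, 16)]
4. C_y = 17  [C = 2·N−B = 2·(29/2, 33/2)−(10, 16)]
   so C = (19, 17)

C = (19, 17)
M = (11, 14)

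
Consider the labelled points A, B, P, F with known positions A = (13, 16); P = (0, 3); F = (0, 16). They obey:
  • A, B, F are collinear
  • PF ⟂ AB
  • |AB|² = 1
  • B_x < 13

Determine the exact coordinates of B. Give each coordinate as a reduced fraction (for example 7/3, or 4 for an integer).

1. B_x = 12  [[A, B, F are collinear ⇒ 13y-208=0] ∩ [|B−(13, 16)|²=1]]
2. B_y = 16  [[A, B, F are collinear ⇒ 13y-208=0] ∩ [|B−(13, 16)|²=1]]
   so B = (12, 16)

B = (12, 16)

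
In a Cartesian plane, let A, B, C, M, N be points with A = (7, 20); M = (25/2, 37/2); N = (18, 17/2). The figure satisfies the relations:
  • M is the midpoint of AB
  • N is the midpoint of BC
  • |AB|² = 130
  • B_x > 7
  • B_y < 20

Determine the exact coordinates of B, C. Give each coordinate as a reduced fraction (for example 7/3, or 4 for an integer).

B = (18, 17)
C = (18, 0)

1. B_x = 18  [B = 2·M−A = 2·(25/2, 37/2)−(7, 20)]
2. B_y = 17  [B = 2·M−A = 2·(25/2, 37/2)−(7, 20)]
   so B = (18, 17)
3. C_x = 18  [C = 2·N−B = 2·(18, 17/2)−(18, 17)]
4. C_y = 0  [C = 2·N−B = 2·(18, 17/2)−(18, 17)]
   so C = (18, 0)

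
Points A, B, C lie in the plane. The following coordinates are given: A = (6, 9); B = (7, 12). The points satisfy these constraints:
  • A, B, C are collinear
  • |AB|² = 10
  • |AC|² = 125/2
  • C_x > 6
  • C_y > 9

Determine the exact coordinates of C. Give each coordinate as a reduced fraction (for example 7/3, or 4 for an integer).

1. C_x = 17/2  [[A, B, C are collinear ⇒ -3x+1y+9=0] ∩ [|C−(6, 9)|²=125/2]]
2. C_y = 33/2  [[A, B, C are collinear ⇒ -3x+1y+9=0] ∩ [|C−(6, 9)|²=125/2]]
   so C = (17/2, 33/2)

C = (17/2, 33/2)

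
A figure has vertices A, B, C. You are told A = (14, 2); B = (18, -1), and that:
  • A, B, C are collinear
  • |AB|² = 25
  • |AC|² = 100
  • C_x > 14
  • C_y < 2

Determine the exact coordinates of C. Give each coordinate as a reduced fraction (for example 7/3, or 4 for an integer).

C = (22, -4)

1. C_x = 22  [[A, B, C are collinear ⇒ 3x+4y-50=0] ∩ [|C−(14, 2)|²=100]]
2. C_y = -4  [[A, B, C are collinear ⇒ 3x+4y-50=0] ∩ [|C−(14, 2)|²=100]]
   so C = (22, -4)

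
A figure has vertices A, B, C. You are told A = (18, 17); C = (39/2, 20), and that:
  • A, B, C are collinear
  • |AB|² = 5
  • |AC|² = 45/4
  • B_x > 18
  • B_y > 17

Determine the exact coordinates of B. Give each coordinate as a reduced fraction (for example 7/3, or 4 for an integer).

B = (19, 19)

1. B_x = 19  [[A, B, C are collinear ⇒ 3x-3/2y-57/2=0] ∩ [|B−(18, 17)|²=5]]
2. B_y = 19  [[A, B, C are collinear ⇒ 3x-3/2y-57/2=0] ∩ [|B−(18, 17)|²=5]]
   so B = (19, 19)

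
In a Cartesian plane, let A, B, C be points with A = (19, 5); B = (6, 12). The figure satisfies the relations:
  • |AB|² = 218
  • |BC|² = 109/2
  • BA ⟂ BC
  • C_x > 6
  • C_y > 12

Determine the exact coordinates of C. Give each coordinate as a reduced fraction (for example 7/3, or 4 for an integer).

C = (19/2, 37/2)

1. C_x = 19/2  [[BA ⟂ BC ⇒ 13x-7y+6=0] ∩ [|C−(6, 12)|²=109/2]]
2. C_y = 37/2  [[BA ⟂ BC ⇒ 13x-7y+6=0] ∩ [|C−(6, 12)|²=109/2]]
   so C = (19/2, 37/2)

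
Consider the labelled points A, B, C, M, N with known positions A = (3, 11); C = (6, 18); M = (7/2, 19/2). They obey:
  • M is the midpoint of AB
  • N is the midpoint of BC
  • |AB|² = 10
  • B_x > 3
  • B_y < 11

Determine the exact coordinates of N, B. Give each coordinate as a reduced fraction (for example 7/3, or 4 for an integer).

1. B_x = 4  [B = 2·M−A = 2·(7/2, 19/2)−(3, 11)]
2. B_y = 8  [B = 2·M−A = 2·(7/2, 19/2)−(3, 11)]
   so B = (4, 8)
3. N_x = 5  [2·N = B+C = (4, 8)+(6, 18)]
4. N_y = 13  [2·N = B+C = (4, 8)+(6, 18)]
   so N = (5, 13)

N = (5, 13)
B = (4, 8)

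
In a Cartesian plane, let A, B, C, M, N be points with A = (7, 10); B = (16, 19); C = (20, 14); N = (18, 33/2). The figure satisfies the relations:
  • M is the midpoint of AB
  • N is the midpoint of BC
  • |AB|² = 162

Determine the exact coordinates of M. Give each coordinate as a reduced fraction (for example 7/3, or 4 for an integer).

1. M_x = 23/2  [2·M = A+B = (7, 10)+(16, 19)]
2. M_y = 29/2  [2·M = A+B = (7, 10)+(16, 19)]
   so M = (23/2, 29/2)

M = (23/2, 29/2)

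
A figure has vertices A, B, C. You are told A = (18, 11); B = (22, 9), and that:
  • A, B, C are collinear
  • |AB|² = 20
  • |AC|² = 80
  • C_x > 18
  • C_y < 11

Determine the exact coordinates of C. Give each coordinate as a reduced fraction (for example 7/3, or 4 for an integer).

1. C_x = 26  [[A, B, C are collinear ⇒ 2x+4y-80=0] ∩ [|C−(18, 11)|²=80]]
2. C_y = 7  [[A, B, C are collinear ⇒ 2x+4y-80=0] ∩ [|C−(18, 11)|²=80]]
   so C = (26, 7)

C = (26, 7)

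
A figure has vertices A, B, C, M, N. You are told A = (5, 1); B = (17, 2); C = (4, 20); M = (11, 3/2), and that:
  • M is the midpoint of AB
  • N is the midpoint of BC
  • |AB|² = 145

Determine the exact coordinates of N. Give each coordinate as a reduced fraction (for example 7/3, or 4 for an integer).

N = (21/2, 11)

1. N_x = 21/2  [2·N = B+C = (17, 2)+(4, 20)]
2. N_y = 11  [2·N = B+C = (17, 2)+(4, 20)]
   so N = (21/2, 11)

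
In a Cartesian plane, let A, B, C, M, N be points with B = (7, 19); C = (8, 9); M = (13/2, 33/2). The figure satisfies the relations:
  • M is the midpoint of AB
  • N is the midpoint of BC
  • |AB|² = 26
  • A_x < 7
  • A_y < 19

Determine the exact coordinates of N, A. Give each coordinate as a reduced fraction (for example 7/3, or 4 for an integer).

N = (15/2, 14)
A = (6, 14)

1. A_x = 6  [A = 2·M−B = 2·(13/2, 33/2)−(7, 19)]
2. A_y = 14  [A = 2·M−B = 2·(13/2, 33/2)−(7, 19)]
   so A = (6, 14)
3. N_x = 15/2  [2·N = B+C = (7, 19)+(8, 9)]
4. N_y = 14  [2·N = B+C = (7, 19)+(8, 9)]
   so N = (15/2, 14)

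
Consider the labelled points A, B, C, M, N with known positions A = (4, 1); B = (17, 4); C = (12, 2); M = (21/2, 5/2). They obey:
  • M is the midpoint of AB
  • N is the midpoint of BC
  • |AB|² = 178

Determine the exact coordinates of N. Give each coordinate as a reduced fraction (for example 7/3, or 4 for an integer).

1. N_x = 29/2  [2·N = B+C = (17, 4)+(12, 2)]
2. N_y = 3  [2·N = B+C = (17, 4)+(12, 2)]
   so N = (29/2, 3)

N = (29/2, 3)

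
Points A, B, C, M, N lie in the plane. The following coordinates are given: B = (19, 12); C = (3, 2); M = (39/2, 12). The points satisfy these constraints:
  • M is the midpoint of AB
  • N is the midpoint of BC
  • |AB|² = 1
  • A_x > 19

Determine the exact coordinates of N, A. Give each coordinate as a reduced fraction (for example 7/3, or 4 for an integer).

1. A_x = 20  [A = 2·M−B = 2·(39/2, 12)−(19, 12)]
2. A_y = 12  [A = 2·M−B = 2·(39/2, 12)−(19, 12)]
   so A = (20, 12)
3. N_x = 11  [2·N = B+C = (19, 12)+(3, 2)]
4. N_y = 7  [2·N = B+C = (19, 12)+(3, 2)]
   so N = (11, 7)

N = (11, 7)
A = (20, 12)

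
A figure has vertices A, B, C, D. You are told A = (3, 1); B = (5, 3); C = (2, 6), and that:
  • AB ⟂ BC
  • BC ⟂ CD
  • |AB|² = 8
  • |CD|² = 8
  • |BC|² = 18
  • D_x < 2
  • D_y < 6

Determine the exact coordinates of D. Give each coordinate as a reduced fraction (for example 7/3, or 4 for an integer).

D = (0, 4)

1. D_x = 0  [[BC ⟂ CD ⇒ -3x+3y-12=0] ∩ [|D−(2, 6)|²=8]]
2. D_y = 4  [[BC ⟂ CD ⇒ -3x+3y-12=0] ∩ [|D−(2, 6)|²=8]]
   so D = (0, 4)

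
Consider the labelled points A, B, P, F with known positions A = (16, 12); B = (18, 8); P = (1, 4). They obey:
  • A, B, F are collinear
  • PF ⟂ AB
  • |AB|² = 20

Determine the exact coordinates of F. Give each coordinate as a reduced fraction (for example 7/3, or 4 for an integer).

1. F_x = 81/5  [[A, B, F are collinear ⇒ 4x+2y-88=0] ∩ [PF ⟂ AB ⇒ 2x-4y+14=0]]
2. F_y = 58/5  [[A, B, F are collinear ⇒ 4x+2y-88=0] ∩ [PF ⟂ AB ⇒ 2x-4y+14=0]]
   so F = (81/5, 58/5)

F = (81/5, 58/5)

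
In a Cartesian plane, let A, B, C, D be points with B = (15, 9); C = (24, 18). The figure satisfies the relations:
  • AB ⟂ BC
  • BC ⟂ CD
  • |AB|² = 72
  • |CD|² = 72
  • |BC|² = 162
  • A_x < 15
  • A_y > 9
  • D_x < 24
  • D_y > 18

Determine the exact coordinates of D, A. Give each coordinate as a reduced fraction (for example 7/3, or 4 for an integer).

1. D_x = 18  [[BC ⟂ CD ⇒ 9x+9y-378=0] ∩ [|D−(24, 18)|²=72]]
2. D_y = 24  [[BC ⟂ CD ⇒ 9x+9y-378=0] ∩ [|D−(24, 18)|²=72]]
   so D = (18, 24)
3. A_x = 9  [[AB ⟂ BC ⇒ -9x-9y+216=0] ∩ [|A−(15, 9)|²=72]]
4. A_y = 15  [[AB ⟂ BC ⇒ -9x-9y+216=0] ∩ [|A−(15, 9)|²=72]]
   so A = (9, 15)

D = (18, 24)
A = (9, 15)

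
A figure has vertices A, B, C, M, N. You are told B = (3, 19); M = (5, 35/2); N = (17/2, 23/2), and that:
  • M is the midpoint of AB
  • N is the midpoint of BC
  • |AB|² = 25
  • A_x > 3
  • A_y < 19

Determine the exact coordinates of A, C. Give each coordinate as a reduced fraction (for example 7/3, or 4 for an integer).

A = (7, 16)
C = (14, 4)

1. A_x = 7  [A = 2·M−B = 2·(5, 35/2)−(3, 19)]
2. A_y = 16  [A = 2·M−B = 2·(5, 35/2)−(3, 19)]
   so A = (7, 16)
3. C_x = 14  [C = 2·N−B = 2·(17/2, 23/2)−(3, 19)]
4. C_y = 4  [C = 2·N−B = 2·(17/2, 23/2)−(3, 19)]
   so C = (14, 4)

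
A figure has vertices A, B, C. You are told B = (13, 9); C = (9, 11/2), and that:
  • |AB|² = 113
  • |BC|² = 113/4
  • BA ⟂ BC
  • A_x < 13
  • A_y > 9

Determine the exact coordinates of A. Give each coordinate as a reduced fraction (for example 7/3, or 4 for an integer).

1. A_x = 6  [[BA ⟂ BC ⇒ -4x-7/2y+167/2=0] ∩ [|A−(13, 9)|²=113]]
2. A_y = 17  [[BA ⟂ BC ⇒ -4x-7/2y+167/2=0] ∩ [|A−(13, 9)|²=113]]
   so A = (6, 17)

A = (6, 17)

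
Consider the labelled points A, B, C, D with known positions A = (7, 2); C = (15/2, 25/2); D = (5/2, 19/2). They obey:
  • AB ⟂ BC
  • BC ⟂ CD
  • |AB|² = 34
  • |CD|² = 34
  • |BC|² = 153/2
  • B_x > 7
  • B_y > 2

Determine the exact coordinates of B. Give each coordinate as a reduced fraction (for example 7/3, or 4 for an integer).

1. B_x = 12  [[BC ⟂ CD ⇒ 5x+3y-75=0] ∩ [|B−(7, 2)|²=34]]
2. B_y = 5  [[BC ⟂ CD ⇒ 5x+3y-75=0] ∩ [|B−(7, 2)|²=34]]
   so B = (12, 5)

B = (12, 5)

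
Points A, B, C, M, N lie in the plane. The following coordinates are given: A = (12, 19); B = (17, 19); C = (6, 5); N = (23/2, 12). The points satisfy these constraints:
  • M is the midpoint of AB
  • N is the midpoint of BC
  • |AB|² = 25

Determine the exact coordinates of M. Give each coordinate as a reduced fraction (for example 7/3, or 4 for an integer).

1. M_x = 29/2  [2·M = A+B = (12, 19)+(17, 19)]
2. M_y = 19  [2·M = A+B = (12, 19)+(17, 19)]
   so M = (29/2, 19)

M = (29/2, 19)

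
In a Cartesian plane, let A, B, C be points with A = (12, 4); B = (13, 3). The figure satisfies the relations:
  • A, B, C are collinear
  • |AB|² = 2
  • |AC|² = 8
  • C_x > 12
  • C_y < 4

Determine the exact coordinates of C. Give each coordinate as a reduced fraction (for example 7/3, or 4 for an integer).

1. C_x = 14  [[A, B, C are collinear ⇒ 1x+1y-16=0] ∩ [|C−(12, 4)|²=8]]
2. C_y = 2  [[A, B, C are collinear ⇒ 1x+1y-16=0] ∩ [|C−(12, 4)|²=8]]
   so C = (14, 2)

C = (14, 2)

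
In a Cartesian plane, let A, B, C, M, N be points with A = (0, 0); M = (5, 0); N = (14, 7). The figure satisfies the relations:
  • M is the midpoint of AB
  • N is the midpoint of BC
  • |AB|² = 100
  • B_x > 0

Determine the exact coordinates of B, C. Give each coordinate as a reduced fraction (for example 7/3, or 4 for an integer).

1. B_x = 10  [B = 2·M−A = 2·(5, 0)−(0, 0)]
2. B_y = 0  [B = 2·M−A = 2·(5, 0)−(0, 0)]
   so B = (10, 0)
3. C_x = 18  [C = 2·N−B = 2·(14, 7)−(10, 0)]
4. C_y = 14  [C = 2·N−B = 2·(14, 7)−(10, 0)]
   so C = (18, 14)

B = (10, 0)
C = (18, 14)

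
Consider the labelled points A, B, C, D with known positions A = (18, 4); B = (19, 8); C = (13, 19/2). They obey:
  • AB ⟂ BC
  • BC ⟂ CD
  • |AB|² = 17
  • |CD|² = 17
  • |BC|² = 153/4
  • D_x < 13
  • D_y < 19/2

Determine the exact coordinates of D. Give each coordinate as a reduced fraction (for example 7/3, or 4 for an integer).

1. D_x = 12  [[BC ⟂ CD ⇒ -6x+3/2y+255/4=0] ∩ [|D−(13, 19/2)|²=17]]
2. D_y = 11/2  [[BC ⟂ CD ⇒ -6x+3/2y+255/4=0] ∩ [|D−(13, 19/2)|²=17]]
   so D = (12, 11/2)

D = (12, 11/2)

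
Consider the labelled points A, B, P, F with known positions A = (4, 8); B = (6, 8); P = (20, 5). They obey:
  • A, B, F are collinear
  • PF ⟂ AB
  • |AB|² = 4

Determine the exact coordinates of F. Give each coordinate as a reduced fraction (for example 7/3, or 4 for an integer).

1. F_x = 20  [[A, B, F are collinear ⇒ 2y-16=0] ∩ [PF ⟂ AB ⇒ 2x-40=0]]
2. F_y = 8  [[A, B, F are collinear ⇒ 2y-16=0] ∩ [PF ⟂ AB ⇒ 2x-40=0]]
   so F = (20, 8)

F = (20, 8)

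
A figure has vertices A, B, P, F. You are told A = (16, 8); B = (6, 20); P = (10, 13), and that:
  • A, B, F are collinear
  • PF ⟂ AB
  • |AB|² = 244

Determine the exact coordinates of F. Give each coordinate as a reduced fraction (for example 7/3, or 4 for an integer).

1. F_x = 676/61  [[A, B, F are collinear ⇒ -12x-10y+272=0] ∩ [PF ⟂ AB ⇒ -10x+12y-56=0]]
2. F_y = 848/61  [[A, B, F are collinear ⇒ -12x-10y+272=0] ∩ [PF ⟂ AB ⇒ -10x+12y-56=0]]
   so F = (676/61, 848/61)

F = (676/61, 848/61)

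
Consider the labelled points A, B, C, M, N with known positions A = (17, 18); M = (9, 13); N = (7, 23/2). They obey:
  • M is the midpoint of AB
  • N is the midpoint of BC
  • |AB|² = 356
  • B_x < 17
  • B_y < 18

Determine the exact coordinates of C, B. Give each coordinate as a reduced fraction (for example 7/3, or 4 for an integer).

1. B_x = 1  [B = 2·M−A = 2·(9, 13)−(17, 18)]
2. B_y = 8  [B = 2·M−A = 2·(9, 13)−(17, 18)]
   so B = (1, 8)
3. C_x = 13  [C = 2·N−B = 2·(7, 23/2)−(1, 8)]
4. C_y = 15  [C = 2·N−B = 2·(7, 23/2)−(1, 8)]
   so C = (13, 15)

C = (13, 15)
B = (1, 8)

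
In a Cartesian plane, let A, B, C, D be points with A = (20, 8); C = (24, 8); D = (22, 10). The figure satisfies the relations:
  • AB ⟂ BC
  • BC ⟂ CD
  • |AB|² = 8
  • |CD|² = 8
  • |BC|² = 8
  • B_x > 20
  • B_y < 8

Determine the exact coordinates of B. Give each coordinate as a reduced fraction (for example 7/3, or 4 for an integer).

1. B_x = 22  [[BC ⟂ CD ⇒ 2x-2y-32=0] ∩ [|B−(20, 8)|²=8]]
2. B_y = 6  [[BC ⟂ CD ⇒ 2x-2y-32=0] ∩ [|B−(20, 8)|²=8]]
   so B = (22, 6)

B = (22, 6)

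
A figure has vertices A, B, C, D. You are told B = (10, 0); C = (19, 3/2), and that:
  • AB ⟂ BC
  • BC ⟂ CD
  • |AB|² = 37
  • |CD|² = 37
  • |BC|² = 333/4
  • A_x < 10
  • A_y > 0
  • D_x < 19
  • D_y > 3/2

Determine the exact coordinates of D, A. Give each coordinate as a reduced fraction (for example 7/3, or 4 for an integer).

1. D_x = 18  [[BC ⟂ CD ⇒ 9x+3/2y-693/4=0] ∩ [|D−(19, 3/2)|²=37]]
2. D_y = 15/2  [[BC ⟂ CD ⇒ 9x+3/2y-693/4=0] ∩ [|D−(19, 3/2)|²=37]]
   so D = (18, 15/2)
3. A_x = 9  [[AB ⟂ BC ⇒ -9x-3/2y+90=0] ∩ [|A−(10, 0)|²=37]]
4. A_y = 6  [[AB ⟂ BC ⇒ -9x-3/2y+90=0] ∩ [|A−(10, 0)|²=37]]
   so A = (9, 6)

D = (18, 15/2)
A = (9, 6)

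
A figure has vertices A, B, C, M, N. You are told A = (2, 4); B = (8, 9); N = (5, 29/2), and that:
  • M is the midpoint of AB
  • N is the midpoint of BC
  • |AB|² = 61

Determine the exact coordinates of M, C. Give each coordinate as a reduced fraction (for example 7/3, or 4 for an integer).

M = (5, 13/2)
C = (2, 20)

1. M_x = 5  [2·M = A+B = (2, 4)+(8, 9)]
2. M_y = 13/2  [2·M = A+B = (2, 4)+(8, 9)]
   so M = (5, 13/2)
3. C_x = 2  [C = 2·N−B = 2·(5, 29/2)−(8, 9)]
4. C_y = 20  [C = 2·N−B = 2·(5, 29/2)−(8, 9)]
   so C = (2, 20)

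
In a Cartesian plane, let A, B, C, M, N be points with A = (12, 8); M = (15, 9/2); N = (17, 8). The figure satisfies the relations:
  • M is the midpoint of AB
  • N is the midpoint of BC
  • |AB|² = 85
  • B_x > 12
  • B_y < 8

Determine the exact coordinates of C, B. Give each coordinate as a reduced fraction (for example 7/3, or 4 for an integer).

C = (16, 15)
B = (18, 1)

1. B_x = 18  [B = 2·M−A = 2·(15, 9/2)−(12, 8)]
2. B_y = 1  [B = 2·M−A = 2·(15, 9/2)−(12, 8)]
   so B = (18, 1)
3. C_x = 16  [C = 2·N−B = 2·(17, 8)−(18, 1)]
4. C_y = 15  [C = 2·N−B = 2·(17, 8)−(18, 1)]
   so C = (16, 15)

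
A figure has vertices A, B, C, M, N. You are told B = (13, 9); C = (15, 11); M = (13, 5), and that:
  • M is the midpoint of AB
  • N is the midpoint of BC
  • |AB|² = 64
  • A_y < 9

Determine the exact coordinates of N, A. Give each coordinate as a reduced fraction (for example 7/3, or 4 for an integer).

1. A_x = 13  [A = 2·M−B = 2·(13, 5)−(13, 9)]
2. A_y = 1  [A = 2·M−B = 2·(13, 5)−(13, 9)]
   so A = (13, 1)
3. N_x = 14  [2·N = B+C = (13, 9)+(15, 11)]
4. N_y = 10  [2·N = B+C = (13, 9)+(15, 11)]
   so N = (14, 10)

N = (14, 10)
A = (13, 1)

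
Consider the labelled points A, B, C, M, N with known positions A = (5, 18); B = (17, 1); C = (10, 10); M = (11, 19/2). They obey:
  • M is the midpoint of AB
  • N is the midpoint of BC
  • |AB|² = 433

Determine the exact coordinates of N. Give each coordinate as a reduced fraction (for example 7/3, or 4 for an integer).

N = (27/2, 11/2)

1. N_x = 27/2  [2·N = B+C = (17, 1)+(10, 10)]
2. N_y = 11/2  [2·N = B+C = (17, 1)+(10, 10)]
   so N = (27/2, 11/2)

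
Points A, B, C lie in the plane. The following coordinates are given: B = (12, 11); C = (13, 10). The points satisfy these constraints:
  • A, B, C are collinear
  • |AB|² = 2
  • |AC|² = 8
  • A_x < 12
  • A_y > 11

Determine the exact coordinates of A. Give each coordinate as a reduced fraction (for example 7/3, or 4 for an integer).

1. A_x = 11  [[A, B, C are collinear ⇒ 1x+1y-23=0] ∩ [|A−(12, 11)|²=2]]
2. A_y = 12  [[A, B, C are collinear ⇒ 1x+1y-23=0] ∩ [|A−(12, 11)|²=2]]
   so A = (11, 12)

A = (11, 12)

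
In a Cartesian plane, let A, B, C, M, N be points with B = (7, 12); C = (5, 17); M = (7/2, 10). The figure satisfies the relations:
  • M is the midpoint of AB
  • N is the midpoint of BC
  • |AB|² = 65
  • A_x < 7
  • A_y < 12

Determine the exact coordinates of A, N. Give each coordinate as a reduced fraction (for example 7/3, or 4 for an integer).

1. A_x = 0  [A = 2·M−B = 2·(7/2, 10)−(7, 12)]
2. A_y = 8  [A = 2·M−B = 2·(7/2, 10)−(7, 12)]
   so A = (0, 8)
3. N_x = 6  [2·N = B+C = (7, 12)+(5, 17)]
4. N_y = 29/2  [2·N = B+C = (7, 12)+(5, 17)]
   so N = (6, 29/2)

A = (0, 8)
N = (6, 29/2)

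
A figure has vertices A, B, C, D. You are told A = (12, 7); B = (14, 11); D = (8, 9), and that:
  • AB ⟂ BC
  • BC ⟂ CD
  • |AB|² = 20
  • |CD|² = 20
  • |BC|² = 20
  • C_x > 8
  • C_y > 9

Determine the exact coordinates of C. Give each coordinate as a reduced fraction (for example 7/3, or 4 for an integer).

C = (10, 13)

1. C_x = 10  [[AB ⟂ BC ⇒ 2x+4y-72=0] ∩ [|C−(8, 9)|²=20]]
2. C_y = 13  [[AB ⟂ BC ⇒ 2x+4y-72=0] ∩ [|C−(8, 9)|²=20]]
   so C = (10, 13)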